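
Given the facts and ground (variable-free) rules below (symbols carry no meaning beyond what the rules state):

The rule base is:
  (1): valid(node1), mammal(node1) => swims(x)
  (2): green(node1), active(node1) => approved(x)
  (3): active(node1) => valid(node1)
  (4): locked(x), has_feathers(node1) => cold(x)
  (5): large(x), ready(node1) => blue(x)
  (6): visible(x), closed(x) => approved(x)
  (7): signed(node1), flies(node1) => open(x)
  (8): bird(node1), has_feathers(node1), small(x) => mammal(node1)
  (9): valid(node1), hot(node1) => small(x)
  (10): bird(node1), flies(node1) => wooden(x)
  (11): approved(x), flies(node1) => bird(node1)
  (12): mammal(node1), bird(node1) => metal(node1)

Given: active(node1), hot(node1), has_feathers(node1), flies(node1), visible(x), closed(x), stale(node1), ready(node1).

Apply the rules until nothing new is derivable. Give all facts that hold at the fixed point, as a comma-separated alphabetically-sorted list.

active(node1), approved(x), bird(node1), closed(x), flies(node1), has_feathers(node1), hot(node1), mammal(node1), metal(node1), ready(node1), small(x), stale(node1), swims(x), valid(node1), visible(x), wooden(x)

Round 1: (3) [active(node1) => valid(node1)]; (6) [visible(x), closed(x) => approved(x)]. New: valid(node1), approved(x).
Round 2: (9) [valid(node1), hot(node1) => small(x)]; (11) [approved(x), flies(node1) => bird(node1)]. New: small(x), bird(node1).
Round 3: (8) [bird(node1), has_feathers(node1), small(x) => mammal(node1)]; (10) [bird(node1), flies(node1) => wooden(x)]. New: mammal(node1), wooden(x).
Round 4: (1) [valid(node1), mammal(node1) => swims(x)]; (12) [mammal(node1), bird(node1) => metal(node1)]. New: swims(x), metal(node1).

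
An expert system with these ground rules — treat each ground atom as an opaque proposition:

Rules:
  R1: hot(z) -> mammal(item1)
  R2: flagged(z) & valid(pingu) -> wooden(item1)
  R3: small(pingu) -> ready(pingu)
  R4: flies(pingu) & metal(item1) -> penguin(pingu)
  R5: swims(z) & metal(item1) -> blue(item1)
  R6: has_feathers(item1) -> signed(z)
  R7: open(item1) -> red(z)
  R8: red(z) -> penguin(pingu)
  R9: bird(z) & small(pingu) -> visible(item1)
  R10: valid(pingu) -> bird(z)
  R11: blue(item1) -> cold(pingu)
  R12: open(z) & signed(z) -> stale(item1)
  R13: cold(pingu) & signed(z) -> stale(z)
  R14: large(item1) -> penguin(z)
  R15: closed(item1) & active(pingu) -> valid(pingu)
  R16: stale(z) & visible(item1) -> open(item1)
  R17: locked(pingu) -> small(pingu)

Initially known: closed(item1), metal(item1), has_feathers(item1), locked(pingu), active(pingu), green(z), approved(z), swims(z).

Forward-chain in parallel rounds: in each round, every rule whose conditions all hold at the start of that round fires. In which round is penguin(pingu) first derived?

[1] R5 [swims(z) & metal(item1) -> blue(item1)]; R6 [has_feathers(item1) -> signed(z)]; R15 [closed(item1) & active(pingu) -> valid(pingu)]; R17 [locked(pingu) -> small(pingu)]. ⇒ new: blue(item1), signed(z), valid(pingu), small(pingu).
[2] R3 [small(pingu) -> ready(pingu)]; R10 [valid(pingu) -> bird(z)]; R11 [blue(item1) -> cold(pingu)]. ⇒ new: ready(pingu), bird(z), cold(pingu).
[3] R9 [bird(z) & small(pingu) -> visible(item1)]; R13 [cold(pingu) & signed(z) -> stale(z)]. ⇒ new: visible(item1), stale(z).
[4] R16 [stale(z) & visible(item1) -> open(item1)]. ⇒ new: open(item1).
[5] R7 [open(item1) -> red(z)]. ⇒ new: red(z).
[6] R8 [red(z) -> penguin(pingu)]. ⇒ new: penguin(pingu).
penguin(pingu) first appears in round 6.

6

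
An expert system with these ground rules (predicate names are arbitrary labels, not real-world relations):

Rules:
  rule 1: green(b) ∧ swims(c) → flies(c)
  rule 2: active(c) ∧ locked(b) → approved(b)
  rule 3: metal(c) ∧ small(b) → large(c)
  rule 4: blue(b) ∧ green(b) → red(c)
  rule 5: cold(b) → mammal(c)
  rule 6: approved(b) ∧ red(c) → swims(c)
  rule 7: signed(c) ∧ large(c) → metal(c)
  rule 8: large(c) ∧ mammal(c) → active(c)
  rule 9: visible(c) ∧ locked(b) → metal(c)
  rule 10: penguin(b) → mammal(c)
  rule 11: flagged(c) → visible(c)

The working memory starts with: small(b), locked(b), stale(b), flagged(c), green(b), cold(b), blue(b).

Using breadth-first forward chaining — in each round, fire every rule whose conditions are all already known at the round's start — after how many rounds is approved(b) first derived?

5

Round 1: rule 4 [blue(b) ∧ green(b) → red(c)]; rule 5 [cold(b) → mammal(c)]; rule 11 [flagged(c) → visible(c)]. New: red(c), mammal(c), visible(c).
Round 2: rule 9 [visible(c) ∧ locked(b) → metal(c)]. New: metal(c).
Round 3: rule 3 [metal(c) ∧ small(b) → large(c)]. New: large(c).
Round 4: rule 8 [large(c) ∧ mammal(c) → active(c)]. New: active(c).
Round 5: rule 2 [active(c) ∧ locked(b) → approved(b)]. New: approved(b).
approved(b) first appears in round 5.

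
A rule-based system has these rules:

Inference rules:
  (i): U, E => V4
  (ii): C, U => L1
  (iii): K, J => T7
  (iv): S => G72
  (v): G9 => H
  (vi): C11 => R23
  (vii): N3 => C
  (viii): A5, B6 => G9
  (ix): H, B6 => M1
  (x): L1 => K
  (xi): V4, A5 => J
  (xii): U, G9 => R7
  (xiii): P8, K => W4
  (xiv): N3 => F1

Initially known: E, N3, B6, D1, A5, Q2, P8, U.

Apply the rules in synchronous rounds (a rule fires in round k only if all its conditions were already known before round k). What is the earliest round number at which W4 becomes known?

Round 1: (i) [U, E => V4]; (vii) [N3 => C]; (viii) [A5, B6 => G9]; (xiv) [N3 => F1]. Adds V4, C, G9, F1.
Round 2: (ii) [C, U => L1]; (v) [G9 => H]; (xi) [V4, A5 => J]; (xii) [U, G9 => R7]. Adds L1, H, J, R7.
Round 3: (ix) [H, B6 => M1]; (x) [L1 => K]. Adds M1, K.
Round 4: (iii) [K, J => T7]; (xiii) [P8, K => W4]. Adds T7, W4.
W4 first appears in round 4.

4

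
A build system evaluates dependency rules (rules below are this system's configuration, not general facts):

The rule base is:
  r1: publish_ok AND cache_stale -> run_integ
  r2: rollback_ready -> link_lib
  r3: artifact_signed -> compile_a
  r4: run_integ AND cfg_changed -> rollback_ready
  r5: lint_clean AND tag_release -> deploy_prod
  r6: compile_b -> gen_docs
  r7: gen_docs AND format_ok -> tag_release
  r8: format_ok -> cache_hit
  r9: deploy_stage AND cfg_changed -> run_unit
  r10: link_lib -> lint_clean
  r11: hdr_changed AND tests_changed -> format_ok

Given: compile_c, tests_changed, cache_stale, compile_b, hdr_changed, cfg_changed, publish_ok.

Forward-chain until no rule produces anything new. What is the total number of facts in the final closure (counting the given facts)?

Round 1 — r1, r6, r11, derive run_integ, gen_docs, format_ok.
Round 2 — r4, r7, r8, derive rollback_ready, tag_release, cache_hit.
Round 3 — r2, derive link_lib.
Round 4 — r10, derive lint_clean.
Round 5 — r5, derive deploy_prod.
Closure: {cache_hit, cache_stale, cfg_changed, compile_b, compile_c, deploy_prod, format_ok, gen_docs, hdr_changed, link_lib, lint_clean, publish_ok, rollback_ready, run_integ, tag_release, tests_changed} — 16 facts.

16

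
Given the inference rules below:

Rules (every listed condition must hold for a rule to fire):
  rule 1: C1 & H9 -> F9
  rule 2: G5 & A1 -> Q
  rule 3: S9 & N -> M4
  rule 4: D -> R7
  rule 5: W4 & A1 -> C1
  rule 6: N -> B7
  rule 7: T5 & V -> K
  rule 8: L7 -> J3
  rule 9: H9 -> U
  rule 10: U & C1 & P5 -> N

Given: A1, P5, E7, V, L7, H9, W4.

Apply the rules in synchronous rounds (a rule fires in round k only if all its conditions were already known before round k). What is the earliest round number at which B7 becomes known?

Round 1: rule 5 [W4 & A1 -> C1]; rule 8 [L7 -> J3]; rule 9 [H9 -> U]. Adds C1, J3, U.
Round 2: rule 1 [C1 & H9 -> F9]; rule 10 [U & C1 & P5 -> N]. Adds F9, N.
Round 3: rule 6 [N -> B7]. Adds B7.
B7 first appears in round 3.

3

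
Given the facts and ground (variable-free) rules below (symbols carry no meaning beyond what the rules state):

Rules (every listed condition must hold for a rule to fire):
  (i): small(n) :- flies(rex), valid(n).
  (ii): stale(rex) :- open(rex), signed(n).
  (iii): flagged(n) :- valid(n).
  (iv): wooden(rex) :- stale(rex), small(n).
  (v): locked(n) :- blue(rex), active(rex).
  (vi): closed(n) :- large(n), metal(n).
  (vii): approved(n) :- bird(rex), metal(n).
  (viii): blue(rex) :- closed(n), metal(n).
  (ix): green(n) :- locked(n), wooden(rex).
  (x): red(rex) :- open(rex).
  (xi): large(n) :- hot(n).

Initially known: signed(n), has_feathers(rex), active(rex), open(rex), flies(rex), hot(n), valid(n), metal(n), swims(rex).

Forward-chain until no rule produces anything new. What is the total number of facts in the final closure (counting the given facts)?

19

Round 1: (i) [small(n) :- flies(rex), valid(n).]; (ii) [stale(rex) :- open(rex), signed(n).]; (iii) [flagged(n) :- valid(n).]; (x) [red(rex) :- open(rex).]; (xi) [large(n) :- hot(n).]. New: small(n), stale(rex), flagged(n), red(rex), large(n).
Round 2: (iv) [wooden(rex) :- stale(rex), small(n).]; (vi) [closed(n) :- large(n), metal(n).]. New: wooden(rex), closed(n).
Round 3: (viii) [blue(rex) :- closed(n), metal(n).]. New: blue(rex).
Round 4: (v) [locked(n) :- blue(rex), active(rex).]. New: locked(n).
Round 5: (ix) [green(n) :- locked(n), wooden(rex).]. New: green(n).
Closure: {active(rex), blue(rex), closed(n), flagged(n), flies(rex), green(n), has_feathers(rex), hot(n), large(n), locked(n), metal(n), open(rex), red(rex), signed(n), small(n), stale(rex), swims(rex), valid(n), wooden(rex)} — 19 facts.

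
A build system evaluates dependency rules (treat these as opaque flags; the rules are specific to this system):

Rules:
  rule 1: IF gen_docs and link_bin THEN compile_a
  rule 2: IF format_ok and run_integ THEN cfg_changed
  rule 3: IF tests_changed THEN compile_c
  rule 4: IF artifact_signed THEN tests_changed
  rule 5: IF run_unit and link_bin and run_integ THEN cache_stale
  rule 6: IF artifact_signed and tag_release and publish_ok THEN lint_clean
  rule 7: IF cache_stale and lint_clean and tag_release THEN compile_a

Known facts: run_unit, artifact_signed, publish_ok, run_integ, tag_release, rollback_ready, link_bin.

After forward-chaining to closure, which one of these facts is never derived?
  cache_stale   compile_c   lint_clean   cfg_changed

cfg_changed

Round 1: rule 4 [IF artifact_signed THEN tests_changed]; rule 5 [IF run_unit and link_bin and run_integ THEN cache_stale]; rule 6 [IF artifact_signed and tag_release and publish_ok THEN lint_clean]. Adds tests_changed, cache_stale, lint_clean.
Round 2: rule 3 [IF tests_changed THEN compile_c]; rule 7 [IF cache_stale and lint_clean and tag_release THEN compile_a]. Adds compile_c, compile_a.
Derived: compile_c (round 2), cache_stale (round 1), lint_clean (round 1). cfg_changed never appears in any round.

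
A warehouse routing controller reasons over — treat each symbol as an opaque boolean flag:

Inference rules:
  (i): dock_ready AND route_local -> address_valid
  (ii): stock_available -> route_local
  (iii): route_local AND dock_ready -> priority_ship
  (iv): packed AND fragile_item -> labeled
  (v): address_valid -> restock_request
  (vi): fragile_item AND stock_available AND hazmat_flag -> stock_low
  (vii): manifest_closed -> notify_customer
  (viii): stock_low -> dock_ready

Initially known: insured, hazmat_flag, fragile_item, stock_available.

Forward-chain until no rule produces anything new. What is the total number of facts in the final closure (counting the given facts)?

Round 1 fires (ii), (vi), giving route_local, stock_low.
Round 2 fires (viii), giving dock_ready.
Round 3 fires (i), (iii), giving address_valid, priority_ship.
Round 4 fires (v), giving restock_request.
Closure: {address_valid, dock_ready, fragile_item, hazmat_flag, insured, priority_ship, restock_request, route_local, stock_available, stock_low} — 10 facts.

10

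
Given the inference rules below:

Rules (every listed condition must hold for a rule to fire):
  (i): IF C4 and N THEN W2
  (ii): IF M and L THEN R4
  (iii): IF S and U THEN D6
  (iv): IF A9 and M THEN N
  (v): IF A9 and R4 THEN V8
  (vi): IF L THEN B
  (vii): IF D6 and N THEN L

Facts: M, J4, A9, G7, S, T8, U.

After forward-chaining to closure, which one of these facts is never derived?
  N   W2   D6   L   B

Round 1: (iii) [IF S and U THEN D6]; (iv) [IF A9 and M THEN N]. New: D6, N.
Round 2: (vii) [IF D6 and N THEN L]. New: L.
Round 3: (ii) [IF M and L THEN R4]; (vi) [IF L THEN B]. New: R4, B.
Round 4: (v) [IF A9 and R4 THEN V8]. New: V8.
Derived: B (round 3), N (round 1), L (round 2), D6 (round 1). W2 never appears in any round.

W2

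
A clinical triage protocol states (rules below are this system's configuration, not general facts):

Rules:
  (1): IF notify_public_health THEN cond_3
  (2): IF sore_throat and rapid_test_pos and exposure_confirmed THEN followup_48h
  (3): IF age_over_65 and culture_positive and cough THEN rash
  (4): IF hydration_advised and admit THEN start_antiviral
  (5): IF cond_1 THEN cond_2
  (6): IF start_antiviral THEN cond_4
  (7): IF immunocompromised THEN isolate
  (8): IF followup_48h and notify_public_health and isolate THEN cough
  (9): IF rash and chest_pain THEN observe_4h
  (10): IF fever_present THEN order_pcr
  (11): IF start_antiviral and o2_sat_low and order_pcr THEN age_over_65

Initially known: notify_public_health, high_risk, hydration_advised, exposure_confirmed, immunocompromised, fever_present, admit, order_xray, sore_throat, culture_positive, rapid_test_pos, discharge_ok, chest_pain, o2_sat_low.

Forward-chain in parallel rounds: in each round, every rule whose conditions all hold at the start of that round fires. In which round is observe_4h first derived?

Round 1 — (1), (2), (4), (7), (10), derive cond_3, followup_48h, start_antiviral, isolate, order_pcr.
Round 2 — (6), (8), (11), derive cond_4, cough, age_over_65.
Round 3 — (3), derive rash.
Round 4 — (9), derive observe_4h.
observe_4h first appears in round 4.

4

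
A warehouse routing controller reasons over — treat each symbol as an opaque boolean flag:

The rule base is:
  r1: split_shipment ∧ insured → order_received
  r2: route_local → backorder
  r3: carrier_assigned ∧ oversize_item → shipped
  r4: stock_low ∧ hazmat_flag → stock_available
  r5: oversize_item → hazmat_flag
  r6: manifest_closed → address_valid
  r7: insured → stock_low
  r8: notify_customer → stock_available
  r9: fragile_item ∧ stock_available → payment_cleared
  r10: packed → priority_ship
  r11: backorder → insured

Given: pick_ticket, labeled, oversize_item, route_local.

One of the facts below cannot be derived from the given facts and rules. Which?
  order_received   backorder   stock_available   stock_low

order_received

[1] r2 [route_local → backorder]; r5 [oversize_item → hazmat_flag]. ⇒ new: backorder, hazmat_flag.
[2] r11 [backorder → insured]. ⇒ new: insured.
[3] r7 [insured → stock_low]. ⇒ new: stock_low.
[4] r4 [stock_low ∧ hazmat_flag → stock_available]. ⇒ new: stock_available.
Derived: backorder (round 1), stock_low (round 3), stock_available (round 4). order_received never appears in any round.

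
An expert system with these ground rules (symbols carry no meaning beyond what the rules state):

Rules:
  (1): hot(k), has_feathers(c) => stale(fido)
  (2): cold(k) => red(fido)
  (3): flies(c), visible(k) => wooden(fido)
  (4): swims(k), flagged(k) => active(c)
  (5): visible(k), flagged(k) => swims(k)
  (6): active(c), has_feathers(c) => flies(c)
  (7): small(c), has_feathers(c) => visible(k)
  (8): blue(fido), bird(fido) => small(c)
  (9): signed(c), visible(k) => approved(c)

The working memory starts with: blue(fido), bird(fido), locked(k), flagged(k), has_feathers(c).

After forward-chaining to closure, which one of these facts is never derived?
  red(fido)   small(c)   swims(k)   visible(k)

red(fido)

Round 1: (8) [blue(fido), bird(fido) => small(c)]. New: small(c).
Round 2: (7) [small(c), has_feathers(c) => visible(k)]. New: visible(k).
Round 3: (5) [visible(k), flagged(k) => swims(k)]. New: swims(k).
Round 4: (4) [swims(k), flagged(k) => active(c)]. New: active(c).
Round 5: (6) [active(c), has_feathers(c) => flies(c)]. New: flies(c).
Round 6: (3) [flies(c), visible(k) => wooden(fido)]. New: wooden(fido).
Derived: visible(k) (round 2), swims(k) (round 3), small(c) (round 1). red(fido) never appears in any round.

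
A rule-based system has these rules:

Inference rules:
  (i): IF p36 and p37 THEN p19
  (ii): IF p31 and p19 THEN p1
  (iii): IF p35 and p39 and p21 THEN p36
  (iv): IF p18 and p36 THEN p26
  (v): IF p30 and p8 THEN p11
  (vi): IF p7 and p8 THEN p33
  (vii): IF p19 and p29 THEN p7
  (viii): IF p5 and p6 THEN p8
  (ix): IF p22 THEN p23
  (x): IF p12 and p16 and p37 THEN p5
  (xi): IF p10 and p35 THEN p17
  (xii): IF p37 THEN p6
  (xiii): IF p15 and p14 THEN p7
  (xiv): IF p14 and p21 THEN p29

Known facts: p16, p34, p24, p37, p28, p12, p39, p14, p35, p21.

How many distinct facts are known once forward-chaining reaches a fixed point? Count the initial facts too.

18

[1] (iii) [IF p35 and p39 and p21 THEN p36]; (x) [IF p12 and p16 and p37 THEN p5]; (xii) [IF p37 THEN p6]; (xiv) [IF p14 and p21 THEN p29]. ⇒ new: p36, p5, p6, p29.
[2] (i) [IF p36 and p37 THEN p19]; (viii) [IF p5 and p6 THEN p8]. ⇒ new: p19, p8.
[3] (vii) [IF p19 and p29 THEN p7]. ⇒ new: p7.
[4] (vi) [IF p7 and p8 THEN p33]. ⇒ new: p33.
Closure: {p12, p14, p16, p19, p21, p24, p28, p29, p33, p34, p35, p36, p37, p39, p5, p6, p7, p8} — 18 facts.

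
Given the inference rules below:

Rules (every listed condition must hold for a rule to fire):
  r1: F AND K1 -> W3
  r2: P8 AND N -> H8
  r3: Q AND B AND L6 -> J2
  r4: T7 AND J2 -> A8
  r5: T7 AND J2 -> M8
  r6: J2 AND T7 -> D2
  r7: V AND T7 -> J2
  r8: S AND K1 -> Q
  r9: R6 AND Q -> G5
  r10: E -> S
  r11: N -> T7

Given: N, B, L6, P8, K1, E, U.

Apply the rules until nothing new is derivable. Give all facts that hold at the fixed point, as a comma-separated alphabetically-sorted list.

A8, B, D2, E, H8, J2, K1, L6, M8, N, P8, Q, S, T7, U

Round 1: r2 [P8 AND N -> H8]; r10 [E -> S]; r11 [N -> T7]. Adds H8, S, T7.
Round 2: r8 [S AND K1 -> Q]. Adds Q.
Round 3: r3 [Q AND B AND L6 -> J2]. Adds J2.
Round 4: r4 [T7 AND J2 -> A8]; r5 [T7 AND J2 -> M8]; r6 [J2 AND T7 -> D2]. Adds A8, M8, D2.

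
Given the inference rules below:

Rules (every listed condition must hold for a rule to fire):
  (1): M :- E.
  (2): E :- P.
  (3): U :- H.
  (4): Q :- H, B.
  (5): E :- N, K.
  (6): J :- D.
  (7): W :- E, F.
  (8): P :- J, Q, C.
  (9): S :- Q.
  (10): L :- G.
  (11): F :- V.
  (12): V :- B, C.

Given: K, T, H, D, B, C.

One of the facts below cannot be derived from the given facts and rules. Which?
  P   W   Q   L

L

[1] (3) [U :- H.]; (4) [Q :- H, B.]; (6) [J :- D.]; (12) [V :- B, C.]. ⇒ new: U, Q, J, V.
[2] (8) [P :- J, Q, C.]; (9) [S :- Q.]; (11) [F :- V.]. ⇒ new: P, S, F.
[3] (2) [E :- P.]. ⇒ new: E.
[4] (1) [M :- E.]; (7) [W :- E, F.]. ⇒ new: M, W.
Derived: W (round 4), P (round 2), Q (round 1). L never appears in any round.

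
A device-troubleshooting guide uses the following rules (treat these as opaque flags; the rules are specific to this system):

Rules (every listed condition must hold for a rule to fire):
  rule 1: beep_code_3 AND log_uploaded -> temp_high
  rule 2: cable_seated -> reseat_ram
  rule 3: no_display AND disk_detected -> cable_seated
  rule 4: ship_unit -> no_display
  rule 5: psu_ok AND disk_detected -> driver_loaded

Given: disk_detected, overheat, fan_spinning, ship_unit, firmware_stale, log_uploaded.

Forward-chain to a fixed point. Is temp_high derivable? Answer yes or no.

Round 1: rule 4 [ship_unit -> no_display]. New: no_display.
Round 2: rule 3 [no_display AND disk_detected -> cable_seated]. New: cable_seated.
Round 3: rule 2 [cable_seated -> reseat_ram]. New: reseat_ram.
Fixed point reached. temp_high is concluded only by rule 1; rule 1 needs beep_code_3 (never derived).

no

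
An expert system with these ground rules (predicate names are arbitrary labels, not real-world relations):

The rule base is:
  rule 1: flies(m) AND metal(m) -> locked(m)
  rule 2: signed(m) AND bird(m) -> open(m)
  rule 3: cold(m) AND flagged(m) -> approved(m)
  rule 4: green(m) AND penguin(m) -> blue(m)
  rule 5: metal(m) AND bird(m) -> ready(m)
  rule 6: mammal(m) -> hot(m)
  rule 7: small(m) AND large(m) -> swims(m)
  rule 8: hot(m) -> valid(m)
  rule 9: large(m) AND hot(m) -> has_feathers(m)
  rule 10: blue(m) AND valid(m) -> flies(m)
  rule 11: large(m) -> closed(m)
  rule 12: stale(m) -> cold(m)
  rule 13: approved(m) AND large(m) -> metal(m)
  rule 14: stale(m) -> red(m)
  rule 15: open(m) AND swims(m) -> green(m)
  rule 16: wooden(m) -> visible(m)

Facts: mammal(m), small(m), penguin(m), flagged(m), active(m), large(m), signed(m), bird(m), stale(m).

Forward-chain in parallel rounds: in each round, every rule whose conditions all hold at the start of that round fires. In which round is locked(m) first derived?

5

Round 1: rule 2 [signed(m) AND bird(m) -> open(m)]; rule 6 [mammal(m) -> hot(m)]; rule 7 [small(m) AND large(m) -> swims(m)]; rule 11 [large(m) -> closed(m)]; rule 12 [stale(m) -> cold(m)]; rule 14 [stale(m) -> red(m)]. Adds open(m), hot(m), swims(m), closed(m), cold(m), red(m).
Round 2: rule 3 [cold(m) AND flagged(m) -> approved(m)]; rule 8 [hot(m) -> valid(m)]; rule 9 [large(m) AND hot(m) -> has_feathers(m)]; rule 15 [open(m) AND swims(m) -> green(m)]. Adds approved(m), valid(m), has_feathers(m), green(m).
Round 3: rule 4 [green(m) AND penguin(m) -> blue(m)]; rule 13 [approved(m) AND large(m) -> metal(m)]. Adds blue(m), metal(m).
Round 4: rule 5 [metal(m) AND bird(m) -> ready(m)]; rule 10 [blue(m) AND valid(m) -> flies(m)]. Adds ready(m), flies(m).
Round 5: rule 1 [flies(m) AND metal(m) -> locked(m)]. Adds locked(m).
locked(m) first appears in round 5.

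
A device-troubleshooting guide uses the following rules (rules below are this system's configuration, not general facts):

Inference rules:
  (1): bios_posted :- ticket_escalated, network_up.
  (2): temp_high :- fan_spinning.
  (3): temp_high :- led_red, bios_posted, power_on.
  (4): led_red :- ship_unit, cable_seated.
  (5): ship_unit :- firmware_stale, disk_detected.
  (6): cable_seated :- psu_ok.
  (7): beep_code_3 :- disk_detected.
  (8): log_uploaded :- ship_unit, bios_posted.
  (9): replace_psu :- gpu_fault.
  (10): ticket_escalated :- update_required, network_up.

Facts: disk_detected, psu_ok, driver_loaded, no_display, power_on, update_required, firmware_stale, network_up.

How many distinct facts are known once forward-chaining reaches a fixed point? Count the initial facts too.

Round 1: (5) [ship_unit :- firmware_stale, disk_detected.]; (6) [cable_seated :- psu_ok.]; (7) [beep_code_3 :- disk_detected.]; (10) [ticket_escalated :- update_required, network_up.]. New: ship_unit, cable_seated, beep_code_3, ticket_escalated.
Round 2: (1) [bios_posted :- ticket_escalated, network_up.]; (4) [led_red :- ship_unit, cable_seated.]. New: bios_posted, led_red.
Round 3: (3) [temp_high :- led_red, bios_posted, power_on.]; (8) [log_uploaded :- ship_unit, bios_posted.]. New: temp_high, log_uploaded.
Closure: {beep_code_3, bios_posted, cable_seated, disk_detected, driver_loaded, firmware_stale, led_red, log_uploaded, network_up, no_display, power_on, psu_ok, ship_unit, temp_high, ticket_escalated, update_required} — 16 facts.

16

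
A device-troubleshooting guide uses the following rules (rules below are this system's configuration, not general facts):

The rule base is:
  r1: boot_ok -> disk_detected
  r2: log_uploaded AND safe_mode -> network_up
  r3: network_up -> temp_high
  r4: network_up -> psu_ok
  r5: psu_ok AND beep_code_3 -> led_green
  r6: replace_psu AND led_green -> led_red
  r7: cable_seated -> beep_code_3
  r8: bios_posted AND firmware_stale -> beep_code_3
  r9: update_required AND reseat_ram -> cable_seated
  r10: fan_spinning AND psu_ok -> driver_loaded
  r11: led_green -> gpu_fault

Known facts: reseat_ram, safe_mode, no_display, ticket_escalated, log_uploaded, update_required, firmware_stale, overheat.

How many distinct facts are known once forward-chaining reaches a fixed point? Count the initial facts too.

Round 1 — r2, r9, derive network_up, cable_seated.
Round 2 — r3, r4, r7, derive temp_high, psu_ok, beep_code_3.
Round 3 — r5, derive led_green.
Round 4 — r11, derive gpu_fault.
Closure: {beep_code_3, cable_seated, firmware_stale, gpu_fault, led_green, log_uploaded, network_up, no_display, overheat, psu_ok, reseat_ram, safe_mode, temp_high, ticket_escalated, update_required} — 15 facts.

15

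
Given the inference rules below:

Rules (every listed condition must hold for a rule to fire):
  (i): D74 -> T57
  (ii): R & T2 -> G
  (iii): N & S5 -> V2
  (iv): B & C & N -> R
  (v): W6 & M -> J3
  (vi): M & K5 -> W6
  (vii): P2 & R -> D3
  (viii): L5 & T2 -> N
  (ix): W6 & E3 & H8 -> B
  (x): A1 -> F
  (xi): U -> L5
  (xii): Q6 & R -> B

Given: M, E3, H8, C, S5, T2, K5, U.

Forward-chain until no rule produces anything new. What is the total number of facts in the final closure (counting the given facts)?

16

Round 1 fires (vi), (xi), giving W6, L5.
Round 2 fires (v), (viii), (ix), giving J3, N, B.
Round 3 fires (iii), (iv), giving V2, R.
Round 4 fires (ii), giving G.
Closure: {B, C, E3, G, H8, J3, K5, L5, M, N, R, S5, T2, U, V2, W6} — 16 facts.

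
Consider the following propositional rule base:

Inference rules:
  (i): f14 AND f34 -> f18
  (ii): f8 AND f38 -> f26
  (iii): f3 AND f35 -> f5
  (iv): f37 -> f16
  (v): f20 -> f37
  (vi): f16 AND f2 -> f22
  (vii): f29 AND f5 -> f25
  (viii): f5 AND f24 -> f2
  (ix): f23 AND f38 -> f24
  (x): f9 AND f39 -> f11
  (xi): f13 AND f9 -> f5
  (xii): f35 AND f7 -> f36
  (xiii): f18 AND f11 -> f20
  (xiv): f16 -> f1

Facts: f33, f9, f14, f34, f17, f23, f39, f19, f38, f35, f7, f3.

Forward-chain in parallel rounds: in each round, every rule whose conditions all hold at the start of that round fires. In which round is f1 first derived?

Round 1 fires (i), (iii), (ix), (x), (xii), giving f18, f5, f24, f11, f36.
Round 2 fires (viii), (xiii), giving f2, f20.
Round 3 fires (v), giving f37.
Round 4 fires (iv), giving f16.
Round 5 fires (vi), (xiv), giving f22, f1.
f1 first appears in round 5.

5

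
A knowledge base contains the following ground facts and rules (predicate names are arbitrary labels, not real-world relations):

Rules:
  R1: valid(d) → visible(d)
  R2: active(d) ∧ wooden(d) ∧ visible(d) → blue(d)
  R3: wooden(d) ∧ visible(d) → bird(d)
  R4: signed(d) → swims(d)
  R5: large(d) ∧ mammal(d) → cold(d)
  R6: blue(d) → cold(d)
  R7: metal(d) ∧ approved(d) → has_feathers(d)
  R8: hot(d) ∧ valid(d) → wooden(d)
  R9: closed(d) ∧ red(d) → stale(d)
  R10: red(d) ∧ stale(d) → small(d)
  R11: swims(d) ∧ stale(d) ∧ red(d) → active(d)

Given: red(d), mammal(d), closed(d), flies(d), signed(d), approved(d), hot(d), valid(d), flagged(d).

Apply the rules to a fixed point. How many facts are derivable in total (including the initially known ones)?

18

Round 1 fires R1, R4, R8, R9, giving visible(d), swims(d), wooden(d), stale(d).
Round 2 fires R3, R10, R11, giving bird(d), small(d), active(d).
Round 3 fires R2, giving blue(d).
Round 4 fires R6, giving cold(d).
Closure: {active(d), approved(d), bird(d), blue(d), closed(d), cold(d), flagged(d), flies(d), hot(d), mammal(d), red(d), signed(d), small(d), stale(d), swims(d), valid(d), visible(d), wooden(d)} — 18 facts.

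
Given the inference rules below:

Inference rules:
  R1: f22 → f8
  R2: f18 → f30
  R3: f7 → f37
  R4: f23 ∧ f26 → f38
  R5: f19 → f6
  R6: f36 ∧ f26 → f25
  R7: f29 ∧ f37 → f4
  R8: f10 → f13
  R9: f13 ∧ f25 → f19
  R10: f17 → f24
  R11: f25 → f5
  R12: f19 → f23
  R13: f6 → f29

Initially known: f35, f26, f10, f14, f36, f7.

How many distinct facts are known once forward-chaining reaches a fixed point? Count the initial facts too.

16

[1] R3 [f7 → f37]; R6 [f36 ∧ f26 → f25]; R8 [f10 → f13]. ⇒ new: f37, f25, f13.
[2] R9 [f13 ∧ f25 → f19]; R11 [f25 → f5]. ⇒ new: f19, f5.
[3] R5 [f19 → f6]; R12 [f19 → f23]. ⇒ new: f6, f23.
[4] R4 [f23 ∧ f26 → f38]; R13 [f6 → f29]. ⇒ new: f38, f29.
[5] R7 [f29 ∧ f37 → f4]. ⇒ new: f4.
Closure: {f10, f13, f14, f19, f23, f25, f26, f29, f35, f36, f37, f38, f4, f5, f6, f7} — 16 facts.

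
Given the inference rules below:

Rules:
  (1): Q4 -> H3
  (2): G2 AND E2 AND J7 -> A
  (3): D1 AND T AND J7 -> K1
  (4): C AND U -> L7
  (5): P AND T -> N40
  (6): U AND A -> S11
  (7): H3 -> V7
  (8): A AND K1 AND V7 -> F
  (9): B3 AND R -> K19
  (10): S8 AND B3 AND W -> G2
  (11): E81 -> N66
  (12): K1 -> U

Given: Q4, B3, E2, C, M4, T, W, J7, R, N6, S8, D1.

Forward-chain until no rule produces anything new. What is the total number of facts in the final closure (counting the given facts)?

22

Round 1 fires (1), (3), (9), (10), giving H3, K1, K19, G2.
Round 2 fires (2), (7), (12), giving A, V7, U.
Round 3 fires (4), (6), (8), giving L7, S11, F.
Closure: {A, B3, C, D1, E2, F, G2, H3, J7, K1, K19, L7, M4, N6, Q4, R, S11, S8, T, U, V7, W} — 22 facts.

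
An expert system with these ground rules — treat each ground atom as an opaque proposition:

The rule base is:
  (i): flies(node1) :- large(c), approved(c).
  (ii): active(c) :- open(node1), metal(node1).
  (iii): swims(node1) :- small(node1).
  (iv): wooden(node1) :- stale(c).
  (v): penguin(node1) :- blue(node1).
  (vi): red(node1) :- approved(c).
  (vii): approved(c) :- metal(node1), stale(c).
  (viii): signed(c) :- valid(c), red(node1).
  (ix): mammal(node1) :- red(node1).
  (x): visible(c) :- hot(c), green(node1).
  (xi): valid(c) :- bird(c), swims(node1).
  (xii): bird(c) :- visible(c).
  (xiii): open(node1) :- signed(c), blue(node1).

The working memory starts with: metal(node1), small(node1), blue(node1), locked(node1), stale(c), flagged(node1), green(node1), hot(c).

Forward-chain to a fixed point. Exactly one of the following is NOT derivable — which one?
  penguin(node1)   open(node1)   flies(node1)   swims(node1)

flies(node1)

Round 1 fires (iii), (iv), (v), (vii), (x), giving swims(node1), wooden(node1), penguin(node1), approved(c), visible(c).
Round 2 fires (vi), (xii), giving red(node1), bird(c).
Round 3 fires (ix), (xi), giving mammal(node1), valid(c).
Round 4 fires (viii), giving signed(c).
Round 5 fires (xiii), giving open(node1).
Round 6 fires (ii), giving active(c).
Derived: penguin(node1) (round 1), swims(node1) (round 1), open(node1) (round 5). flies(node1) never appears in any round.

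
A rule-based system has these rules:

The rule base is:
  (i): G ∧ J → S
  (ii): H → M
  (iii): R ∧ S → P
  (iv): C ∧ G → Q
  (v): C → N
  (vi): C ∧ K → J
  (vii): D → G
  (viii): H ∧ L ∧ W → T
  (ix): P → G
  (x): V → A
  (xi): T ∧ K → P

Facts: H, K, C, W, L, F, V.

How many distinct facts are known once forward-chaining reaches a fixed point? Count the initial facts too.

16

Round 1 fires (ii), (v), (vi), (viii), (x), giving M, N, J, T, A.
Round 2 fires (xi), giving P.
Round 3 fires (ix), giving G.
Round 4 fires (i), (iv), giving S, Q.
Closure: {A, C, F, G, H, J, K, L, M, N, P, Q, S, T, V, W} — 16 facts.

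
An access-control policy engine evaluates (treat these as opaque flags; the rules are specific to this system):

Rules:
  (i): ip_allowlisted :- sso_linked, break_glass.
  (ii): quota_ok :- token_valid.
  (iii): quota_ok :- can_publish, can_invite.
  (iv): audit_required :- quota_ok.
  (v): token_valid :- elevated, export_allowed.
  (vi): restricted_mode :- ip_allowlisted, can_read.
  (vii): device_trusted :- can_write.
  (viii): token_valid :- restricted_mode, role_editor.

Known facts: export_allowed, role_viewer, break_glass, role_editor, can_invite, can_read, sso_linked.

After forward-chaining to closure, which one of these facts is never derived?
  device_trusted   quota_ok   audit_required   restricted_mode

device_trusted

Round 1: (i) [ip_allowlisted :- sso_linked, break_glass.]. Adds ip_allowlisted.
Round 2: (vi) [restricted_mode :- ip_allowlisted, can_read.]. Adds restricted_mode.
Round 3: (viii) [token_valid :- restricted_mode, role_editor.]. Adds token_valid.
Round 4: (ii) [quota_ok :- token_valid.]. Adds quota_ok.
Round 5: (iv) [audit_required :- quota_ok.]. Adds audit_required.
Derived: quota_ok (round 4), audit_required (round 5), restricted_mode (round 2). device_trusted never appears in any round.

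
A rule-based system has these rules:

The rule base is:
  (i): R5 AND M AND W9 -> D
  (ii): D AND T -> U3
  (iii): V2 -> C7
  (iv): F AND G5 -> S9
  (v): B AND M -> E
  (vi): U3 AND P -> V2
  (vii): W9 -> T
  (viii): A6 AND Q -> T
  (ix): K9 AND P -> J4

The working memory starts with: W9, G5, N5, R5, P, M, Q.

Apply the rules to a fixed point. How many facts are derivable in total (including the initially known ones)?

Round 1 — (i), (vii), derive D, T.
Round 2 — (ii), derive U3.
Round 3 — (vi), derive V2.
Round 4 — (iii), derive C7.
Closure: {C7, D, G5, M, N5, P, Q, R5, T, U3, V2, W9} — 12 facts.

12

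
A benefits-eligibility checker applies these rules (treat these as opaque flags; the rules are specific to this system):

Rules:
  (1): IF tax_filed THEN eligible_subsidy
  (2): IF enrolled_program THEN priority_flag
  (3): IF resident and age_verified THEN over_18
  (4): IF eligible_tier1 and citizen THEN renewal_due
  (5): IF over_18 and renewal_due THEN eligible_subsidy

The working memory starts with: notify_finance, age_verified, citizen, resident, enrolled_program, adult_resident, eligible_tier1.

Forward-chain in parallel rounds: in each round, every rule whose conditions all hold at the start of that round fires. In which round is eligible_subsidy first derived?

Round 1: (2) [IF enrolled_program THEN priority_flag]; (3) [IF resident and age_verified THEN over_18]; (4) [IF eligible_tier1 and citizen THEN renewal_due]. New: priority_flag, over_18, renewal_due.
Round 2: (5) [IF over_18 and renewal_due THEN eligible_subsidy]. New: eligible_subsidy.
eligible_subsidy first appears in round 2.

2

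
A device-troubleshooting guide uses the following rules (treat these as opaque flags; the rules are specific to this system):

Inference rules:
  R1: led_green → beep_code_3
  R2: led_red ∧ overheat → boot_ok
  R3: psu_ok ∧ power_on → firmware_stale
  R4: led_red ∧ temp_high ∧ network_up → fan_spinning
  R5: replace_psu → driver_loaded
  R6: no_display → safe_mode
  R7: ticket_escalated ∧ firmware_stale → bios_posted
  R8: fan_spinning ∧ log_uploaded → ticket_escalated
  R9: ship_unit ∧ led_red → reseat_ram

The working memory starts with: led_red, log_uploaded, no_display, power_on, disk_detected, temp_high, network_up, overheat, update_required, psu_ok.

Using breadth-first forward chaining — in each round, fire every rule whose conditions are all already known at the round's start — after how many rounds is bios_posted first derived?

Round 1 fires R2, R3, R4, R6, giving boot_ok, firmware_stale, fan_spinning, safe_mode.
Round 2 fires R8, giving ticket_escalated.
Round 3 fires R7, giving bios_posted.
bios_posted first appears in round 3.

3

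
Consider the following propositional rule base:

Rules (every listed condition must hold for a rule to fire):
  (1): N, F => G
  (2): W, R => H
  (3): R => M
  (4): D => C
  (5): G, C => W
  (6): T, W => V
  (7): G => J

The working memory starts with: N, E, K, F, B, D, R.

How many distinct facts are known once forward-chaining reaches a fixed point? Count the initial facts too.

Round 1 fires (1), (3), (4), giving G, M, C.
Round 2 fires (5), (7), giving W, J.
Round 3 fires (2), giving H.
Closure: {B, C, D, E, F, G, H, J, K, M, N, R, W} — 13 facts.

13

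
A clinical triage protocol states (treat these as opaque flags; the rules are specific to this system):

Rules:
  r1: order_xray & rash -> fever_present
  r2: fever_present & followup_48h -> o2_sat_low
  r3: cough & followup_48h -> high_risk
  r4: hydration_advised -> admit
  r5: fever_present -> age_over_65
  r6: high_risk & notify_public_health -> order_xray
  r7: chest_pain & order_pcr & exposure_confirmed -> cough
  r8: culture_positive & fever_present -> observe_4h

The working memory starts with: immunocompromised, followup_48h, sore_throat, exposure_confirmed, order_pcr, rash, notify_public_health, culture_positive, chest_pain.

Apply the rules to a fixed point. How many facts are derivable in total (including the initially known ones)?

Round 1 fires r7, giving cough.
Round 2 fires r3, giving high_risk.
Round 3 fires r6, giving order_xray.
Round 4 fires r1, giving fever_present.
Round 5 fires r2, r5, r8, giving o2_sat_low, age_over_65, observe_4h.
Closure: {age_over_65, chest_pain, cough, culture_positive, exposure_confirmed, fever_present, followup_48h, high_risk, immunocompromised, notify_public_health, o2_sat_low, observe_4h, order_pcr, order_xray, rash, sore_throat} — 16 facts.

16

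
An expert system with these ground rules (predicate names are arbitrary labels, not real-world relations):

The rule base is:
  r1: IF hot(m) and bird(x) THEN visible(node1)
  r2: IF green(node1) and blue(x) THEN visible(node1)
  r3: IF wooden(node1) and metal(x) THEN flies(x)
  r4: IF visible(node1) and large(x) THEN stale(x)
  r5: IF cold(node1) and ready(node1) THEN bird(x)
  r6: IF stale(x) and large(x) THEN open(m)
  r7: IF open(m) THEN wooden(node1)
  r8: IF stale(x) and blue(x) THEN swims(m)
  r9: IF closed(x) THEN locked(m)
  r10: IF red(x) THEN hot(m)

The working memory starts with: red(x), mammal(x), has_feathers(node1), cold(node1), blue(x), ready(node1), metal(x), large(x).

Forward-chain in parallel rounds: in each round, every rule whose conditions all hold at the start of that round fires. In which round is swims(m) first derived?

4

Round 1: r5 [IF cold(node1) and ready(node1) THEN bird(x)]; r10 [IF red(x) THEN hot(m)]. Adds bird(x), hot(m).
Round 2: r1 [IF hot(m) and bird(x) THEN visible(node1)]. Adds visible(node1).
Round 3: r4 [IF visible(node1) and large(x) THEN stale(x)]. Adds stale(x).
Round 4: r6 [IF stale(x) and large(x) THEN open(m)]; r8 [IF stale(x) and blue(x) THEN swims(m)]. Adds open(m), swims(m).
swims(m) first appears in round 4.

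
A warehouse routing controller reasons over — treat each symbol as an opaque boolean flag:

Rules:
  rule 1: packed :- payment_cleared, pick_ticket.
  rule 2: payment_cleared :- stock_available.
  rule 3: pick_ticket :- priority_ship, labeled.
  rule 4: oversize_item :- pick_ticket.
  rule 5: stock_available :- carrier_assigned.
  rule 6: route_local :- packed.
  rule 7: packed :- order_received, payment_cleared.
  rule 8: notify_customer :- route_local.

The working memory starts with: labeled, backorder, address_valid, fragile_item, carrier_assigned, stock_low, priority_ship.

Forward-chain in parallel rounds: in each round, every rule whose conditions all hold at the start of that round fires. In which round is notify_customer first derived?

5

Round 1: rule 3 [pick_ticket :- priority_ship, labeled.]; rule 5 [stock_available :- carrier_assigned.]. Adds pick_ticket, stock_available.
Round 2: rule 2 [payment_cleared :- stock_available.]; rule 4 [oversize_item :- pick_ticket.]. Adds payment_cleared, oversize_item.
Round 3: rule 1 [packed :- payment_cleared, pick_ticket.]. Adds packed.
Round 4: rule 6 [route_local :- packed.]. Adds route_local.
Round 5: rule 8 [notify_customer :- route_local.]. Adds notify_customer.
notify_customer first appears in round 5.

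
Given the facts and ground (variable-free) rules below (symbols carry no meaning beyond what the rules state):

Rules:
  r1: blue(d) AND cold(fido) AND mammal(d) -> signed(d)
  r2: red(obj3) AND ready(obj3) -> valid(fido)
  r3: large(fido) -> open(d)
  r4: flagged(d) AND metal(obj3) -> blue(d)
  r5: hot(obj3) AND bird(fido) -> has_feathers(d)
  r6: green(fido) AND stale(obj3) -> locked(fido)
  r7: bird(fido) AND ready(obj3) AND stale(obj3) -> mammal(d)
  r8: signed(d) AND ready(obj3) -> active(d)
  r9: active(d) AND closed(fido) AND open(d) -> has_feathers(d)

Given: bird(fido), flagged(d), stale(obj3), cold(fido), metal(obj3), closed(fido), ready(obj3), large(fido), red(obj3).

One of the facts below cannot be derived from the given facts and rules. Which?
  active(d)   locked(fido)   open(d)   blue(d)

locked(fido)

Round 1 — r2, r3, r4, r7, derive valid(fido), open(d), blue(d), mammal(d).
Round 2 — r1, derive signed(d).
Round 3 — r8, derive active(d).
Round 4 — r9, derive has_feathers(d).
Derived: open(d) (round 1), blue(d) (round 1), active(d) (round 3). locked(fido) never appears in any round.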